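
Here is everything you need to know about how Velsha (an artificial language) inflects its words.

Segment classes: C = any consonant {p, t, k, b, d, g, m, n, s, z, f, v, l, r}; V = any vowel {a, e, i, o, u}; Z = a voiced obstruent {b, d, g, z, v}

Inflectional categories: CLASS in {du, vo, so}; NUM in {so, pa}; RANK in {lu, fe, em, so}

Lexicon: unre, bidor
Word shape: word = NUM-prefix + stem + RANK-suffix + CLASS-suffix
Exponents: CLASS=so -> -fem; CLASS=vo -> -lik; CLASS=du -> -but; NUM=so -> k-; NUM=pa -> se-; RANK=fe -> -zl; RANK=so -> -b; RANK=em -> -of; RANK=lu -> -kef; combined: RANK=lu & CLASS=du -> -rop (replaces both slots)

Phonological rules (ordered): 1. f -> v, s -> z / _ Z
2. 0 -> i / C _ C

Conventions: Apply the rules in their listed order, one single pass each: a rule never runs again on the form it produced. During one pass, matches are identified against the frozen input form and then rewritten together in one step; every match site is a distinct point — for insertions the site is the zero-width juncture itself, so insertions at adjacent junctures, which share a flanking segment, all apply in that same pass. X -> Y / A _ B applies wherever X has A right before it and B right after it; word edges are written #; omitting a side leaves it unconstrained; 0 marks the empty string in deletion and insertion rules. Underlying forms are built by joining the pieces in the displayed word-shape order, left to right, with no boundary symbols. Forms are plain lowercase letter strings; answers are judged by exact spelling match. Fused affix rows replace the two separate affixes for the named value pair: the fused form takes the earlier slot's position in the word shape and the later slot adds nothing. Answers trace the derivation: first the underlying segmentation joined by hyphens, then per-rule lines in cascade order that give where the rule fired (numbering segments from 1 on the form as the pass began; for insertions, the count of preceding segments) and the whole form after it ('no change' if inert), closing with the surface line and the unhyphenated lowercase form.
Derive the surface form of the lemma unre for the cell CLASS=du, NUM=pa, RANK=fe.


underlying: se-unre-zl-but
1. f -> v, s -> z / _ Z: no change
2. 0 -> i / C _ C: inserts after position(s) 4, 7, 8: seunirezilibut
surface: seunirezilibut


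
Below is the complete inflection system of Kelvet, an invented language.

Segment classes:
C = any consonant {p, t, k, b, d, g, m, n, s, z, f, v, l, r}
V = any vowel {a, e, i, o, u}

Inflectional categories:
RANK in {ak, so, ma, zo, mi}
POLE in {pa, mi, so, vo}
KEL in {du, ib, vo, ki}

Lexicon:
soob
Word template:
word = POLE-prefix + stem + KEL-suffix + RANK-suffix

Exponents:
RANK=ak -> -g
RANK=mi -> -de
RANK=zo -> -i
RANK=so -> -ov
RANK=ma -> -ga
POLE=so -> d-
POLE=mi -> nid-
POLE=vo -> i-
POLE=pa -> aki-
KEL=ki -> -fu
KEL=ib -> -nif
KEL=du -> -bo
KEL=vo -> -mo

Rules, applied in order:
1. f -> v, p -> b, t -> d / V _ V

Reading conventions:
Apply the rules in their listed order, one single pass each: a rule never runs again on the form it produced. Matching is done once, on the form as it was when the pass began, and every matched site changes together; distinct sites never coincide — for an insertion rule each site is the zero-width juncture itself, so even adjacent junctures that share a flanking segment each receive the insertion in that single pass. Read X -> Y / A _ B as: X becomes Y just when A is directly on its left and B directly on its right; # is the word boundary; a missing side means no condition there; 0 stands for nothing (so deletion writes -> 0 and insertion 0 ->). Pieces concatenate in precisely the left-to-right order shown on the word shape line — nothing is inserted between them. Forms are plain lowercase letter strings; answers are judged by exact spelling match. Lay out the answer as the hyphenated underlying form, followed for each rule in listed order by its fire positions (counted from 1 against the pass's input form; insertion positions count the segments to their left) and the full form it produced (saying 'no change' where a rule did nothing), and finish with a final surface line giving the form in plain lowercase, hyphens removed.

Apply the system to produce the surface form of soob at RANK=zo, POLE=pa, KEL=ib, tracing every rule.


underlying: aki-soob-nif-i
1. f -> v, p -> b, t -> d / V _ V: fires at position(s) 10: akisoobnivi
surface: akisoobnivi


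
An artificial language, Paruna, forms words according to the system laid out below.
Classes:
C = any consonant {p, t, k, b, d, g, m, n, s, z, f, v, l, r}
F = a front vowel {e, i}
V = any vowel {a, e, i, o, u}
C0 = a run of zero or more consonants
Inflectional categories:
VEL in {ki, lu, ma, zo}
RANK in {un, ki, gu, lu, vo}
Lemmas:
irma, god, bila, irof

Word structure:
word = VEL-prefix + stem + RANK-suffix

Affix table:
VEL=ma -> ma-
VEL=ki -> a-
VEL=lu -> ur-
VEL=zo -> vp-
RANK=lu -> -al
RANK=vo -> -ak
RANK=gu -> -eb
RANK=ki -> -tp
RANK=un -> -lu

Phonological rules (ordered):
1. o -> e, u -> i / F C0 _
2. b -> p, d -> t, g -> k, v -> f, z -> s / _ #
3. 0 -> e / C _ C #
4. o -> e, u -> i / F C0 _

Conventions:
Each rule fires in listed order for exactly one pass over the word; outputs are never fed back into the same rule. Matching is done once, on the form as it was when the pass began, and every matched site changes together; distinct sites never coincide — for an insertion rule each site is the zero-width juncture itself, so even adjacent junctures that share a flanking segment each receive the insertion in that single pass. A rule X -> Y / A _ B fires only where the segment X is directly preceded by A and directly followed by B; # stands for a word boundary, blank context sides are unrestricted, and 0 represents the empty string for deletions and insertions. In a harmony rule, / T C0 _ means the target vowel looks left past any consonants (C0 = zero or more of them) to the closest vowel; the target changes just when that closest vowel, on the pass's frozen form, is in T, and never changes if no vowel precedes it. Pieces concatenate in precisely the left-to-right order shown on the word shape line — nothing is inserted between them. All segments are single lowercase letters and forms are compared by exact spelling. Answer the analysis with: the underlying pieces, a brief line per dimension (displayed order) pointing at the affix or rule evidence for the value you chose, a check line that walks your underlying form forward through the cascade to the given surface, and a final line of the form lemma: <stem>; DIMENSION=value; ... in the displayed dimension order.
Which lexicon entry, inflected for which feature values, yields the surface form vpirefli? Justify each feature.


underlying: vp-irof-lu
VEL=zo - signalled by the affix vp-
RANK=un - signalled by the affix -lu
check: vpiroflu -> vpireflu -> vpireflu -> vpireflu -> vpirefli
lemma: irof; VEL=zo; RANK=un


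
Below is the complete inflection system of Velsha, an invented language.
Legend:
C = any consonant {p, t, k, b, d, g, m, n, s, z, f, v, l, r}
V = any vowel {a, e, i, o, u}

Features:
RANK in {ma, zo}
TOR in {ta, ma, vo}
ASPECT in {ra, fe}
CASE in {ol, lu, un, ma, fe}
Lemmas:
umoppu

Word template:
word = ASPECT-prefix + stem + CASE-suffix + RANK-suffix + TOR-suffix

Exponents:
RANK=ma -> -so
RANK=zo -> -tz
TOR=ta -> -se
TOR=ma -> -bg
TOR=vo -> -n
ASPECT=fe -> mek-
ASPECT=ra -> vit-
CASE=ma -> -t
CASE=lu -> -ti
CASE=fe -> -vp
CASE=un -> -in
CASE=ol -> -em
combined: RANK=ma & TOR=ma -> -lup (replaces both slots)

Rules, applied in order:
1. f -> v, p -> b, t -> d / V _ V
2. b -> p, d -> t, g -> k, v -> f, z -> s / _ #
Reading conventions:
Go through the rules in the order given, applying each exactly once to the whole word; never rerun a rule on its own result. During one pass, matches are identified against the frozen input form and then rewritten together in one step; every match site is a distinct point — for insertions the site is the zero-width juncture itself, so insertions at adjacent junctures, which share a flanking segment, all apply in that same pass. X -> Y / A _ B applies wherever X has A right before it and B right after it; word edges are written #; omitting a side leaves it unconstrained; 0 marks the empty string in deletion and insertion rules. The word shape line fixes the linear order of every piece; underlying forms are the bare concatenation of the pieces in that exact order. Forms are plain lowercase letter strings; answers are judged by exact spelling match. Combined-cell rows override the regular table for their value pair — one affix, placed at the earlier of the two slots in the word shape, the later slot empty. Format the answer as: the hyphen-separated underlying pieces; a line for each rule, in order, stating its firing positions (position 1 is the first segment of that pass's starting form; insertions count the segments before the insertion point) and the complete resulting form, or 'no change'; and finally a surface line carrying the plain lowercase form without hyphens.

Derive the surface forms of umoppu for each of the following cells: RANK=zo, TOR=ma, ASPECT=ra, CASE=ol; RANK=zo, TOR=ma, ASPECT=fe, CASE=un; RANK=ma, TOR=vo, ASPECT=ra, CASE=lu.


cell RANK=zo, TOR=ma, ASPECT=ra, CASE=ol:
underlying: vit-umoppu-em-tz-bg
1. f -> v, p -> b, t -> d / V _ V: fires at position(s) 3: vidumoppuemtzbg
2. b -> p, d -> t, g -> k, v -> f, z -> s / _ #: fires at position(s) 15: vidumoppuemtzbk
surface: vidumoppuemtzbk

cell RANK=zo, TOR=ma, ASPECT=fe, CASE=un:
underlying: mek-umoppu-in-tz-bg
1. f -> v, p -> b, t -> d / V _ V: no change
2. b -> p, d -> t, g -> k, v -> f, z -> s / _ #: fires at position(s) 15: mekumoppuintzbk
surface: mekumoppuintzbk

cell RANK=ma, TOR=vo, ASPECT=ra, CASE=lu:
underlying: vit-umoppu-ti-so-n
1. f -> v, p -> b, t -> d / V _ V: fires at position(s) 3, 10: vidumoppudison
2. b -> p, d -> t, g -> k, v -> f, z -> s / _ #: no change
surface: vidumoppudison


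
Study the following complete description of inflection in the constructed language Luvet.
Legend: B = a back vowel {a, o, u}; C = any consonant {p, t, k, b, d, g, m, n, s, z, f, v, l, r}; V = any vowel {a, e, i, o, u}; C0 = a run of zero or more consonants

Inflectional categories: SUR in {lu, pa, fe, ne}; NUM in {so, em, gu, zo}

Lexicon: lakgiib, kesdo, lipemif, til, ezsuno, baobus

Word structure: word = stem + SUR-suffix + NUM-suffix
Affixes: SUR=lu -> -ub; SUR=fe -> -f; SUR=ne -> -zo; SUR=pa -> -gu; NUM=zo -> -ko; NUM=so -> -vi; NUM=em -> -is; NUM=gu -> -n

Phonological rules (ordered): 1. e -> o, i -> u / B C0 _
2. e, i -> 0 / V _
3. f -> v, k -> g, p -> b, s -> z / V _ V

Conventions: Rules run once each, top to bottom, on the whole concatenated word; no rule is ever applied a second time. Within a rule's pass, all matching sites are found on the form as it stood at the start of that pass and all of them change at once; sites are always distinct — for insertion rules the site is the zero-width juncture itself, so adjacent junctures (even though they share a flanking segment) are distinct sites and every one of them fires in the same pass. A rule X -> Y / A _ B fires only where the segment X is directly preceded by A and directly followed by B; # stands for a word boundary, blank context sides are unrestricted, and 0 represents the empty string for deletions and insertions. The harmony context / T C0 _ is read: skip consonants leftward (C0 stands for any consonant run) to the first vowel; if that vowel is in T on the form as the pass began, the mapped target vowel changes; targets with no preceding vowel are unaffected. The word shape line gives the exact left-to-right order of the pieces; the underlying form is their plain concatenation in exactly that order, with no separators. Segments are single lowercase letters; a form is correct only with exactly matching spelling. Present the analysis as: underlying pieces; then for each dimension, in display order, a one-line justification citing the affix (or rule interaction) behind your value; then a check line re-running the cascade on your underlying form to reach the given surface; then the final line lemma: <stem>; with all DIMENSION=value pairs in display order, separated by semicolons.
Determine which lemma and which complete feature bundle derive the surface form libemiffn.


underlying: lipemif-f-n
SUR=fe - signalled by the affix -f
NUM=gu - signalled by the affix -n
check: lipemiffn -> lipemiffn -> lipemiffn -> libemiffn
lemma: lipemif; SUR=fe; NUM=gu


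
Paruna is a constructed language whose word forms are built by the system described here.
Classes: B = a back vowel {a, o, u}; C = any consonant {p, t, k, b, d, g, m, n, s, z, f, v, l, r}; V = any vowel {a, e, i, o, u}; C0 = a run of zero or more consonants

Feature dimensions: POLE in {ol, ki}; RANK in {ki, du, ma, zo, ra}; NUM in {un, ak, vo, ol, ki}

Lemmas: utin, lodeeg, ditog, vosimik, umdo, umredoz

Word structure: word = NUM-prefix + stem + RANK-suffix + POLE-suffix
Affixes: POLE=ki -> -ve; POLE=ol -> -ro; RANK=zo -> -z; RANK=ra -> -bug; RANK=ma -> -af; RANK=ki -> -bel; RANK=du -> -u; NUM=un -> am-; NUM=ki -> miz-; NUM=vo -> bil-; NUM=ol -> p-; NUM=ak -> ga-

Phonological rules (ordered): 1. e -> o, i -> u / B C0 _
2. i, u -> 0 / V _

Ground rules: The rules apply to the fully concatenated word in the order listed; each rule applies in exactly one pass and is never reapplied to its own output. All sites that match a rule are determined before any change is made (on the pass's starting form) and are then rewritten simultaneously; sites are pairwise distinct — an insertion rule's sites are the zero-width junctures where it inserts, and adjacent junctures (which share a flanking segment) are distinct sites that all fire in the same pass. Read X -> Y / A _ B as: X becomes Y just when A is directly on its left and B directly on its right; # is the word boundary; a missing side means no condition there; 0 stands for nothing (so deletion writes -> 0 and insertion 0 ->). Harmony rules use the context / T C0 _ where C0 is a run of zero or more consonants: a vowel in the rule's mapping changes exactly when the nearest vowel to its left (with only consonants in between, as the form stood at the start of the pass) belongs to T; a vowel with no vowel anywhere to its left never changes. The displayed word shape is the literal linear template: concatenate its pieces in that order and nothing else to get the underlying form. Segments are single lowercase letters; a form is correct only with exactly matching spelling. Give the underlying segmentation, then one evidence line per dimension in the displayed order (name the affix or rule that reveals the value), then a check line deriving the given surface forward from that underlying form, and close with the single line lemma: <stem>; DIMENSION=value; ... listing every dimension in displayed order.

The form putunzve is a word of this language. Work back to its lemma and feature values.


underlying: p-utin-z-ve
POLE=ki - signalled by the affix -ve
RANK=zo - signalled by the affix -z
NUM=ol - signalled by the affix p-
check: putinzve -> putunzve -> putunzve
lemma: utin; POLE=ki; RANK=zo; NUM=ol


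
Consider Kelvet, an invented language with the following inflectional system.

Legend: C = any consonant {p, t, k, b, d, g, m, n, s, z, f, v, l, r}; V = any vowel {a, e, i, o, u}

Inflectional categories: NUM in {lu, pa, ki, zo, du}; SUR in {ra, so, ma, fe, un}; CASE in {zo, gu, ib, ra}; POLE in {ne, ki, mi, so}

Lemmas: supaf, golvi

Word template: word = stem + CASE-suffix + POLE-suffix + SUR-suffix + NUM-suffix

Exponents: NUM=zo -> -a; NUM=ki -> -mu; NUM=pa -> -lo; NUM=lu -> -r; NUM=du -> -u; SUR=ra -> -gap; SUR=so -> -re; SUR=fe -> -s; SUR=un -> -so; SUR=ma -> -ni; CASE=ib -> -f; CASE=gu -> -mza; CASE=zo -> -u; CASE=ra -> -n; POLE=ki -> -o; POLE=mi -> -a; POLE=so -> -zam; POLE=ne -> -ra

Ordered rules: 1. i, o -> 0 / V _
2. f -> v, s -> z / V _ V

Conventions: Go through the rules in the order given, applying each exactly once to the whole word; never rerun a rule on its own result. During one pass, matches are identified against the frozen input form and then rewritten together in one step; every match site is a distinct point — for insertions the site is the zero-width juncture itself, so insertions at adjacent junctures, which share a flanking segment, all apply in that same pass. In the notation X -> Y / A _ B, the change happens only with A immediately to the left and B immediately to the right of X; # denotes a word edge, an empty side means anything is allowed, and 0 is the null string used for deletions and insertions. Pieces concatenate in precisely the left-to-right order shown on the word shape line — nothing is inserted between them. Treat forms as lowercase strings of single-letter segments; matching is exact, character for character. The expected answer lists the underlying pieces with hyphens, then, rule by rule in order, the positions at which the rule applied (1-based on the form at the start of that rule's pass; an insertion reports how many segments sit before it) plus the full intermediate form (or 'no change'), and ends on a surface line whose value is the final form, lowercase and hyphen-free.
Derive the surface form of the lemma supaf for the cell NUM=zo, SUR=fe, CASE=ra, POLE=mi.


underlying: supaf-n-a-s-a
1. i, o -> 0 / V _: no change
2. f -> v, s -> z / V _ V: fires at position(s) 8: supafnaza
surface: supafnaza


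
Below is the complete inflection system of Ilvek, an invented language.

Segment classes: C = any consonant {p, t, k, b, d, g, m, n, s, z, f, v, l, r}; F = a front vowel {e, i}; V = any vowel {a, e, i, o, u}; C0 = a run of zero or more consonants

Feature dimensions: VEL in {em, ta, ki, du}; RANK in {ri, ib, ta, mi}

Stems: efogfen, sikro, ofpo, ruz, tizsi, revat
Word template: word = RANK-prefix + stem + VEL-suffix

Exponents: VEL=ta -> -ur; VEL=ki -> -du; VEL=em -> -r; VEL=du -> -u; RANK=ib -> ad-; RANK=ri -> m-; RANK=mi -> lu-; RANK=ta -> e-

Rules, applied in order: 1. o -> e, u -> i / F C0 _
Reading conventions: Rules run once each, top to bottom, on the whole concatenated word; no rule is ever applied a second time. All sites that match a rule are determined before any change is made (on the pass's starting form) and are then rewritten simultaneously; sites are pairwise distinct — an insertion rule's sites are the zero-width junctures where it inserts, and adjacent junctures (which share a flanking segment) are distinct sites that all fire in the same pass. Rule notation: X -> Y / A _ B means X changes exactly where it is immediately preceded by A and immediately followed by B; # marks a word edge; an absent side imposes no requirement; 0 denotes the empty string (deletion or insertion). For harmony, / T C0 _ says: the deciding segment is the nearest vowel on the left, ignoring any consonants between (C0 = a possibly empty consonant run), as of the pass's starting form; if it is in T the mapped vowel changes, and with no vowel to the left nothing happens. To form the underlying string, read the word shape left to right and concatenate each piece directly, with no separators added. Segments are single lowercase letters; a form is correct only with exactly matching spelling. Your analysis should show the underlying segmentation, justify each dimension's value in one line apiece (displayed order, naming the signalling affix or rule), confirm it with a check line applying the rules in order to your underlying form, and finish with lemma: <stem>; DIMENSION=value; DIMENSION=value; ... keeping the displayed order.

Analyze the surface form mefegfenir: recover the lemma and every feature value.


underlying: m-efogfen-ur
VEL=ta - signalled by the affix -ur
RANK=ri - signalled by the affix m-
check: mefogfenur -> mefegfenir
lemma: efogfen; VEL=ta; RANK=ri


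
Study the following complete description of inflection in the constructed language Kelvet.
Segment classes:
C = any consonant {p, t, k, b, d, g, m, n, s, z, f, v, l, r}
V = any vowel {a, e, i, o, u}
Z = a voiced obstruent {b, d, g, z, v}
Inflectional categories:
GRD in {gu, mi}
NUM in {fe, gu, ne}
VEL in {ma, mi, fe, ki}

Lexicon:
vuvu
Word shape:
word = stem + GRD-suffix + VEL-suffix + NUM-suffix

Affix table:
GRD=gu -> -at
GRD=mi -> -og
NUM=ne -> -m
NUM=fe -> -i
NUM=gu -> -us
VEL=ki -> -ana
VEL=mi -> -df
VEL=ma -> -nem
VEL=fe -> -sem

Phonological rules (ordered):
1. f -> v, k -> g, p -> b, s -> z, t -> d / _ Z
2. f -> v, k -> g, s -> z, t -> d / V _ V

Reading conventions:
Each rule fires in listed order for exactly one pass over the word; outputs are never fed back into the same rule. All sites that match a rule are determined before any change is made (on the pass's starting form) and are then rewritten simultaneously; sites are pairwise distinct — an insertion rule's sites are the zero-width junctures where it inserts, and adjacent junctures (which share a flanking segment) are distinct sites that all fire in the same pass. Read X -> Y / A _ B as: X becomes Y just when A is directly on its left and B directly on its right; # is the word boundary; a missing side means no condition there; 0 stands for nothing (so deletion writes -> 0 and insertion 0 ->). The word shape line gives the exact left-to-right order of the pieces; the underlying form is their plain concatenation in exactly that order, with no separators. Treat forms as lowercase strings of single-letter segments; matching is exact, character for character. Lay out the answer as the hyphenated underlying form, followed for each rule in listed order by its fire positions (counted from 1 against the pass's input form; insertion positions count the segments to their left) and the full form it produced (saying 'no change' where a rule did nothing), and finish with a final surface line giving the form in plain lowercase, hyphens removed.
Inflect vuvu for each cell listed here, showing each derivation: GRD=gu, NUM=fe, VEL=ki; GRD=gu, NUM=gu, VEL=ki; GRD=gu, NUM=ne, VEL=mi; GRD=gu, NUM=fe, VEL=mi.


cell GRD=gu, NUM=fe, VEL=ki:
underlying: vuvu-at-ana-i
1. f -> v, k -> g, p -> b, s -> z, t -> d / _ Z: no change
2. f -> v, k -> g, s -> z, t -> d / V _ V: fires at position(s) 6: vuvuadanai
surface: vuvuadanai

cell GRD=gu, NUM=gu, VEL=ki:
underlying: vuvu-at-ana-us
1. f -> v, k -> g, p -> b, s -> z, t -> d / _ Z: no change
2. f -> v, k -> g, s -> z, t -> d / V _ V: fires at position(s) 6: vuvuadanaus
surface: vuvuadanaus

cell GRD=gu, NUM=ne, VEL=mi:
underlying: vuvu-at-df-m
1. f -> v, k -> g, p -> b, s -> z, t -> d / _ Z: fires at position(s) 6: vuvuaddfm
2. f -> v, k -> g, s -> z, t -> d / V _ V: no change
surface: vuvuaddfm

cell GRD=gu, NUM=fe, VEL=mi:
underlying: vuvu-at-df-i
1. f -> v, k -> g, p -> b, s -> z, t -> d / _ Z: fires at position(s) 6: vuvuaddfi
2. f -> v, k -> g, s -> z, t -> d / V _ V: no change
surface: vuvuaddfi


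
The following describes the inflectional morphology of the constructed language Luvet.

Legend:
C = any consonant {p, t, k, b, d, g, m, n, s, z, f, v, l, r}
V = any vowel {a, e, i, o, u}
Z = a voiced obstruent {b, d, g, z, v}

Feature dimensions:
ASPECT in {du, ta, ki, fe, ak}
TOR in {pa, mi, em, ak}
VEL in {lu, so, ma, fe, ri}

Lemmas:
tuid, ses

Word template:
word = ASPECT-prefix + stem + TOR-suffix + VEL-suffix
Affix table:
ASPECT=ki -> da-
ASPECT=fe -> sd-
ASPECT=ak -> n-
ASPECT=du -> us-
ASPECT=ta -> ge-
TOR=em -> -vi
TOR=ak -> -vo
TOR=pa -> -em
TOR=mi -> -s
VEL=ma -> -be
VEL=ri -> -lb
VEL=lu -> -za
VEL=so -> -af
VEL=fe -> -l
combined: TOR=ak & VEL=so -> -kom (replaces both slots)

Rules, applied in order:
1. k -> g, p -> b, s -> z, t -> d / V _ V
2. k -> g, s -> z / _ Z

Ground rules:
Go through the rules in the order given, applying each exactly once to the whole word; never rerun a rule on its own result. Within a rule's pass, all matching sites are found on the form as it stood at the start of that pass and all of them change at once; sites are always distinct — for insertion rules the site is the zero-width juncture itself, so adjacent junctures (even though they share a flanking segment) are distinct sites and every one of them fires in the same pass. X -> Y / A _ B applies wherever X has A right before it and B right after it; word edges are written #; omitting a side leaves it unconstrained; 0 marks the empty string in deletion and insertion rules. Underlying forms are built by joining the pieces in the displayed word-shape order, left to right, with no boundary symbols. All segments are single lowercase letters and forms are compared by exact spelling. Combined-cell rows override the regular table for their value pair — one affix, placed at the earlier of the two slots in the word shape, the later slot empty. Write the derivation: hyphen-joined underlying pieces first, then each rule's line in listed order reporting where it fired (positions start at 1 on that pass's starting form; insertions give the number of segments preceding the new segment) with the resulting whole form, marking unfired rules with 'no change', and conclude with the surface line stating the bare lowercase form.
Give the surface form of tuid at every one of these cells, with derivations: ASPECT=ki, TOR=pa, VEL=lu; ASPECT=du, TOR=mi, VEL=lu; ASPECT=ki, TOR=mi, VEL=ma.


cell ASPECT=ki, TOR=pa, VEL=lu:
underlying: da-tuid-em-za
1. k -> g, p -> b, s -> z, t -> d / V _ V: fires at position(s) 3: daduidemza
2. k -> g, s -> z / _ Z: no change
surface: daduidemza

cell ASPECT=du, TOR=mi, VEL=lu:
underlying: us-tuid-s-za
1. k -> g, p -> b, s -> z, t -> d / V _ V: no change
2. k -> g, s -> z / _ Z: fires at position(s) 7: ustuidzza
surface: ustuidzza

cell ASPECT=ki, TOR=mi, VEL=ma:
underlying: da-tuid-s-be
1. k -> g, p -> b, s -> z, t -> d / V _ V: fires at position(s) 3: daduidsbe
2. k -> g, s -> z / _ Z: fires at position(s) 7: daduidzbe
surface: daduidzbe


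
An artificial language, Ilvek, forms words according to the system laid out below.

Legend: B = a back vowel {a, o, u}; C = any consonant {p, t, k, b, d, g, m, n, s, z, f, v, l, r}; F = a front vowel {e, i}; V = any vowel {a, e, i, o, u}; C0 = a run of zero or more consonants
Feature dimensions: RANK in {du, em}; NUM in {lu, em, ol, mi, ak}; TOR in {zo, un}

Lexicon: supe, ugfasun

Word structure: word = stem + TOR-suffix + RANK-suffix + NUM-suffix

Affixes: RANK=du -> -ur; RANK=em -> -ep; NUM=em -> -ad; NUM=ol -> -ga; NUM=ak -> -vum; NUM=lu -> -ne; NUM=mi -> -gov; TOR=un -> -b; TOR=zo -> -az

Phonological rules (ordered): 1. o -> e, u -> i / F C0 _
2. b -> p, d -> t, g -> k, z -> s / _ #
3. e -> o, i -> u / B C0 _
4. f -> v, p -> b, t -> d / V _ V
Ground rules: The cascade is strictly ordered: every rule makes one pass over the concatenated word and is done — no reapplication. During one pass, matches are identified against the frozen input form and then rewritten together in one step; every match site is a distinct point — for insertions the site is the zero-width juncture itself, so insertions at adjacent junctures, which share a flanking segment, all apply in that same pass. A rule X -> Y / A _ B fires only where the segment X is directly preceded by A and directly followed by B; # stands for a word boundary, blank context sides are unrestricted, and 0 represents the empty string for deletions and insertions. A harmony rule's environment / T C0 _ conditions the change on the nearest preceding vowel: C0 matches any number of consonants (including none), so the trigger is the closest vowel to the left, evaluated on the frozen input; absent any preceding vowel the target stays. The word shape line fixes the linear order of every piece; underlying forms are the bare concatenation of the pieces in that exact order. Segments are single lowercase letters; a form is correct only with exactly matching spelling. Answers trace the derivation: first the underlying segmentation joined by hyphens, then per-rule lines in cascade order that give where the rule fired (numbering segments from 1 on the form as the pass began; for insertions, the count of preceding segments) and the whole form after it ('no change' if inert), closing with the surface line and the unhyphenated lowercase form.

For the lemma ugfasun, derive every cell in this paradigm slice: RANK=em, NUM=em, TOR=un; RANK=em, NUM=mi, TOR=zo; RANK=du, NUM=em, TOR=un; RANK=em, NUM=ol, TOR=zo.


cell RANK=em, NUM=em, TOR=un:
underlying: ugfasun-b-ep-ad
1. o -> e, u -> i / F C0 _: no change
2. b -> p, d -> t, g -> k, z -> s / _ #: fires at position(s) 12: ugfasunbepat
3. e -> o, i -> u / B C0 _: fires at position(s) 9: ugfasunbopat
4. f -> v, p -> b, t -> d / V _ V: fires at position(s) 10: ugfasunbobat
surface: ugfasunbobat

cell RANK=em, NUM=mi, TOR=zo:
underlying: ugfasun-az-ep-gov
1. o -> e, u -> i / F C0 _: fires at position(s) 13: ugfasunazepgev
2. b -> p, d -> t, g -> k, z -> s / _ #: no change
3. e -> o, i -> u / B C0 _: fires at position(s) 10: ugfasunazopgev
4. f -> v, p -> b, t -> d / V _ V: no change
surface: ugfasunazopgev

cell RANK=du, NUM=em, TOR=un:
underlying: ugfasun-b-ur-ad
1. o -> e, u -> i / F C0 _: no change
2. b -> p, d -> t, g -> k, z -> s / _ #: fires at position(s) 12: ugfasunburat
3. e -> o, i -> u / B C0 _: no change
4. f -> v, p -> b, t -> d / V _ V: no change
surface: ugfasunburat

cell RANK=em, NUM=ol, TOR=zo:
underlying: ugfasun-az-ep-ga
1. o -> e, u -> i / F C0 _: no change
2. b -> p, d -> t, g -> k, z -> s / _ #: no change
3. e -> o, i -> u / B C0 _: fires at position(s) 10: ugfasunazopga
4. f -> v, p -> b, t -> d / V _ V: no change
surface: ugfasunazopga


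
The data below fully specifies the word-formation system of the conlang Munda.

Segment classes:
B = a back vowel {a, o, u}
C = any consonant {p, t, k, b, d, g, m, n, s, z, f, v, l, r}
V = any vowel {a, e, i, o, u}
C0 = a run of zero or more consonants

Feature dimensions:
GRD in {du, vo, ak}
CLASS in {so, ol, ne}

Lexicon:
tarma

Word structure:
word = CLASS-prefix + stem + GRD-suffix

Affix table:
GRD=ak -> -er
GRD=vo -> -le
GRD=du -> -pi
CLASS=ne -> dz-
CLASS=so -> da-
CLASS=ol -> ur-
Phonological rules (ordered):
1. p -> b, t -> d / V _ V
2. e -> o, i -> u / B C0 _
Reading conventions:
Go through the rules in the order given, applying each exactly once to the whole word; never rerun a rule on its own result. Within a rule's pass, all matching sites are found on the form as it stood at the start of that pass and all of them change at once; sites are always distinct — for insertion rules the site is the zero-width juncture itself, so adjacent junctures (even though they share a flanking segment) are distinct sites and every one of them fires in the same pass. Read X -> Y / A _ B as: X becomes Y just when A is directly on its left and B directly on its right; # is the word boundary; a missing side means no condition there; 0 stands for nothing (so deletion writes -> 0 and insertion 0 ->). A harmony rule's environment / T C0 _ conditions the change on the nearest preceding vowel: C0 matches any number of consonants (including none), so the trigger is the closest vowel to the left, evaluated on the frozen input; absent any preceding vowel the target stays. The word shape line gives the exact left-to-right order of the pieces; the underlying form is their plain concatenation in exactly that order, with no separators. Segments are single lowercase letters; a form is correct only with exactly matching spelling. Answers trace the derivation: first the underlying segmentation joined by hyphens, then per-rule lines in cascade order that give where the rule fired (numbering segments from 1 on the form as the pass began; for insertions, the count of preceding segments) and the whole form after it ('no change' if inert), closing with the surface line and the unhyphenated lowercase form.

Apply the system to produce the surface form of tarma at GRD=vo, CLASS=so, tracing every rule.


underlying: da-tarma-le
1. p -> b, t -> d / V _ V: fires at position(s) 3: dadarmale
2. e -> o, i -> u / B C0 _: fires at position(s) 9: dadarmalo
surface: dadarmalo


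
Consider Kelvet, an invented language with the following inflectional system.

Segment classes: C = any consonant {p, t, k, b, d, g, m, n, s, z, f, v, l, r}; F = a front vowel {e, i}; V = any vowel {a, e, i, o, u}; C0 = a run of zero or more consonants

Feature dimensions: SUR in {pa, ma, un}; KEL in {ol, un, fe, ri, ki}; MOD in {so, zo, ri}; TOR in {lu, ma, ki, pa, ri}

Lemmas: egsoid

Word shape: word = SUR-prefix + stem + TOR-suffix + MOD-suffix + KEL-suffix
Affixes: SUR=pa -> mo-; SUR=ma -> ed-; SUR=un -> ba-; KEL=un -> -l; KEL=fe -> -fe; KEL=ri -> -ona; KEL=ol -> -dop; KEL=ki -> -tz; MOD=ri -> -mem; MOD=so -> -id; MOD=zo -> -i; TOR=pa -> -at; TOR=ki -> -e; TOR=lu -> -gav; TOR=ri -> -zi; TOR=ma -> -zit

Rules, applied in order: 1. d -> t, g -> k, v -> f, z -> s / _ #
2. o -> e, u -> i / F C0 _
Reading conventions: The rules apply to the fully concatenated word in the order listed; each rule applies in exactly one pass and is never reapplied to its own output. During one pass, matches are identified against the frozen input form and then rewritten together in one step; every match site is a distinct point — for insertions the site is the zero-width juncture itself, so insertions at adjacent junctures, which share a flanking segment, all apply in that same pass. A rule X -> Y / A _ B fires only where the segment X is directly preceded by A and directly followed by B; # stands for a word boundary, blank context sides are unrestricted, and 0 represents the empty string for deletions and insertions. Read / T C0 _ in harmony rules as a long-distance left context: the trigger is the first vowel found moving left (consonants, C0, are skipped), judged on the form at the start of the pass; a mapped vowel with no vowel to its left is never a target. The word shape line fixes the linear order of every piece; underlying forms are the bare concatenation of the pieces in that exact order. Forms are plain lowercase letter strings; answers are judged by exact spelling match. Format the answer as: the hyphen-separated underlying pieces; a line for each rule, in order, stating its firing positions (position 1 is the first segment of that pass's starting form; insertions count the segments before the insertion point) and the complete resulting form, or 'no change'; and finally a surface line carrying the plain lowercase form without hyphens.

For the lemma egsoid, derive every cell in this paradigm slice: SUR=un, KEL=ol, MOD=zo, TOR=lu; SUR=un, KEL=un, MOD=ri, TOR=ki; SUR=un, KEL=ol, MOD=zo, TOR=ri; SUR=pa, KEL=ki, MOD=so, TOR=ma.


cell SUR=un, KEL=ol, MOD=zo, TOR=lu:
underlying: ba-egsoid-gav-i-dop
1. d -> t, g -> k, v -> f, z -> s / _ #: no change
2. o -> e, u -> i / F C0 _: fires at position(s) 6, 14: baegseidgavidep
surface: baegseidgavidep

cell SUR=un, KEL=un, MOD=ri, TOR=ki:
underlying: ba-egsoid-e-mem-l
1. d -> t, g -> k, v -> f, z -> s / _ #: no change
2. o -> e, u -> i / F C0 _: fires at position(s) 6: baegseidememl
surface: baegseidememl

cell SUR=un, KEL=ol, MOD=zo, TOR=ri:
underlying: ba-egsoid-zi-i-dop
1. d -> t, g -> k, v -> f, z -> s / _ #: no change
2. o -> e, u -> i / F C0 _: fires at position(s) 6, 13: baegseidziidep
surface: baegseidziidep

cell SUR=pa, KEL=ki, MOD=so, TOR=ma:
underlying: mo-egsoid-zit-id-tz
1. d -> t, g -> k, v -> f, z -> s / _ #: fires at position(s) 15: moegsoidzitidts
2. o -> e, u -> i / F C0 _: fires at position(s) 6: moegseidzitidts
surface: moegseidzitidts


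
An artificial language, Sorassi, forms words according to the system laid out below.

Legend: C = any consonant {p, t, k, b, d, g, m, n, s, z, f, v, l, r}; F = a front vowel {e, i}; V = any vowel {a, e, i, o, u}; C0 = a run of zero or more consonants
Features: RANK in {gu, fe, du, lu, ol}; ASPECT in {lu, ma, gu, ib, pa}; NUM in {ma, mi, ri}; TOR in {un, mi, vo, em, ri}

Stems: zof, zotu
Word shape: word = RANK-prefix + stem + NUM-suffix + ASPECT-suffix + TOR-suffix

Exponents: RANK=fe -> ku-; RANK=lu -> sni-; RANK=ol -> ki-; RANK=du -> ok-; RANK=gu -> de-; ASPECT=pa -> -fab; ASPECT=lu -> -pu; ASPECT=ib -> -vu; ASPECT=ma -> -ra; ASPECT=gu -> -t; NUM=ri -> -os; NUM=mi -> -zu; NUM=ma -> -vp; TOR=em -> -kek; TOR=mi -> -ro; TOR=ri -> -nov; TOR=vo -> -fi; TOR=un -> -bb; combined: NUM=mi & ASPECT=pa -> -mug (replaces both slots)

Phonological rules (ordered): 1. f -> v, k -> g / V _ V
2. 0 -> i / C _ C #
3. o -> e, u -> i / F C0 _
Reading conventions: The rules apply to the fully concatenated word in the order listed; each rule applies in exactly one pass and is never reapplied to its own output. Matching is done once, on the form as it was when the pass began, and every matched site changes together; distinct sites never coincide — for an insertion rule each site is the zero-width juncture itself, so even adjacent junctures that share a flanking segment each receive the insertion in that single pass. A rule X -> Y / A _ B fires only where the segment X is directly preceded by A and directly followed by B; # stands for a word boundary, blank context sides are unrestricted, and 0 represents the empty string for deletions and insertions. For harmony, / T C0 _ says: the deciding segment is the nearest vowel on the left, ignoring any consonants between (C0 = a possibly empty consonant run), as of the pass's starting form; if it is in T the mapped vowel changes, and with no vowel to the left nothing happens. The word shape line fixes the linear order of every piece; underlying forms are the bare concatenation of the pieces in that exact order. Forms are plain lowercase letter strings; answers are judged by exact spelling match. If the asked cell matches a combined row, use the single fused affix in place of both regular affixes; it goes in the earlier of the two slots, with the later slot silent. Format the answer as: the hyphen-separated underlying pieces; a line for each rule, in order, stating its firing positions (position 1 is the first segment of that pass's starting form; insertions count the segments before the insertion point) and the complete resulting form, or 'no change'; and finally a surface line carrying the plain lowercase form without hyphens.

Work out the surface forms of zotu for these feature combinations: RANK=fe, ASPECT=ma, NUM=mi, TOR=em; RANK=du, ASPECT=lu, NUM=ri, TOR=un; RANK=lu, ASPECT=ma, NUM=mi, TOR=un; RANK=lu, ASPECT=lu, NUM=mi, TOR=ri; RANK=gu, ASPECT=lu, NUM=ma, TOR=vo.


cell RANK=fe, ASPECT=ma, NUM=mi, TOR=em:
underlying: ku-zotu-zu-ra-kek
1. f -> v, k -> g / V _ V: fires at position(s) 11: kuzotuzuragek
2. 0 -> i / C _ C #: no change
3. o -> e, u -> i / F C0 _: no change
surface: kuzotuzuragek

cell RANK=du, ASPECT=lu, NUM=ri, TOR=un:
underlying: ok-zotu-os-pu-bb
1. f -> v, k -> g / V _ V: no change
2. 0 -> i / C _ C #: inserts after position(s) 11: okzotuospubib
3. o -> e, u -> i / F C0 _: no change
surface: okzotuospubib

cell RANK=lu, ASPECT=ma, NUM=mi, TOR=un:
underlying: sni-zotu-zu-ra-bb
1. f -> v, k -> g / V _ V: no change
2. 0 -> i / C _ C #: inserts after position(s) 12: snizotuzurabib
3. o -> e, u -> i / F C0 _: fires at position(s) 5: snizetuzurabib
surface: snizetuzurabib

cell RANK=lu, ASPECT=lu, NUM=mi, TOR=ri:
underlying: sni-zotu-zu-pu-nov
1. f -> v, k -> g / V _ V: no change
2. 0 -> i / C _ C #: no change
3. o -> e, u -> i / F C0 _: fires at position(s) 5: snizetuzupunov
surface: snizetuzupunov

cell RANK=gu, ASPECT=lu, NUM=ma, TOR=vo:
underlying: de-zotu-vp-pu-fi
1. f -> v, k -> g / V _ V: fires at position(s) 11: dezotuvppuvi
2. 0 -> i / C _ C #: no change
3. o -> e, u -> i / F C0 _: fires at position(s) 4: dezetuvppuvi
surface: dezetuvppuvi


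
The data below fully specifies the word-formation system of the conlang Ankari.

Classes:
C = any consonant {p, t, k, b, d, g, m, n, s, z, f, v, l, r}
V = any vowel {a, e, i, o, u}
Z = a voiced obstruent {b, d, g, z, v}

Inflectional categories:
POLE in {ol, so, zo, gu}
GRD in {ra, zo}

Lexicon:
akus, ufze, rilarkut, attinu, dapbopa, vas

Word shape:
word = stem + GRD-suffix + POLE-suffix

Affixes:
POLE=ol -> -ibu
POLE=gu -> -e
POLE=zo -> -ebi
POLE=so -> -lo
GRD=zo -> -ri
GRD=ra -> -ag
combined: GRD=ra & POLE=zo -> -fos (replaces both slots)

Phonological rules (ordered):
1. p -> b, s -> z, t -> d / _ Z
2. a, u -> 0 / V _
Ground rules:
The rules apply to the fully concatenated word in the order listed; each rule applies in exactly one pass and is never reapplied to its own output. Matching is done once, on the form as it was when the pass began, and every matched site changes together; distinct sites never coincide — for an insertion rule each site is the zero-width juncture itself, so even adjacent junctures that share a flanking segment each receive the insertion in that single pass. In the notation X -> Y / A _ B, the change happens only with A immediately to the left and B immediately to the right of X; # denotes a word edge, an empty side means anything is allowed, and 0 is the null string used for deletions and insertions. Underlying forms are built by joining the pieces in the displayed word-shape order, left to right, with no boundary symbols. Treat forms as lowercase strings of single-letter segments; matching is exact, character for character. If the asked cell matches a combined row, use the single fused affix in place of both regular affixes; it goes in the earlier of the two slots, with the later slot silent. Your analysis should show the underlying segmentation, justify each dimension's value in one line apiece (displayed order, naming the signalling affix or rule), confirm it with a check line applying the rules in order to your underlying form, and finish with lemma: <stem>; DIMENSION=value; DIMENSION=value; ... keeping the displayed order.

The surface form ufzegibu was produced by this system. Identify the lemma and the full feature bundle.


underlying: ufze-ag-ibu
POLE=ol - signalled by the affix -ibu
GRD=ra - signalled by the affix -ag
check: ufzeagibu -> ufzeagibu -> ufzegibu
lemma: ufze; POLE=ol; GRD=ra
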